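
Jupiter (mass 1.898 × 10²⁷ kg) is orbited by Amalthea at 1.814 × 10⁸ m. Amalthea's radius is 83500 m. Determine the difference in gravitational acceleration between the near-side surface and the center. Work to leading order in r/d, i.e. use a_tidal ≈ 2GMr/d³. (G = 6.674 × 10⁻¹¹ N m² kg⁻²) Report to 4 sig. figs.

3.544 × 10⁻³ m/s²

a_tidal = 2GMr/d³
        = 2 × (6.674 × 10⁻¹¹) × (1.898 × 10²⁷) × (83500) / (1.814 × 10⁸)³
        = 3.544 × 10⁻³ m/s²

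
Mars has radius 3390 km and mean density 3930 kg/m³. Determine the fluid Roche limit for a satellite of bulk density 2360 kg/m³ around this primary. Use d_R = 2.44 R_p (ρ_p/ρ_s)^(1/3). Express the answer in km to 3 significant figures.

d_R = 2.44 × 3390 km × (3930/2360)^(1/3)
    = 9800 km

9800 km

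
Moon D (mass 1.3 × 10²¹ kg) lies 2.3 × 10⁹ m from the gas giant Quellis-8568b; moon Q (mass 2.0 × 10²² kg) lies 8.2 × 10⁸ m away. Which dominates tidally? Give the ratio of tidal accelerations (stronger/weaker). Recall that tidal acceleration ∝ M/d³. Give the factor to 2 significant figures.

Tidal acceleration ∝ M/d³, so compare M/d³ for each.
Moon D: (1.3 × 10²¹) / (2.3 × 10⁹)³ = 1.068 × 10⁻⁷
Moon Q: (2.0 × 10²²) / (8.2 × 10⁸)³ = 3.627 × 10⁻⁵
Ratio (larger/smaller) = 340

Moon Q, by a factor of ≈ 340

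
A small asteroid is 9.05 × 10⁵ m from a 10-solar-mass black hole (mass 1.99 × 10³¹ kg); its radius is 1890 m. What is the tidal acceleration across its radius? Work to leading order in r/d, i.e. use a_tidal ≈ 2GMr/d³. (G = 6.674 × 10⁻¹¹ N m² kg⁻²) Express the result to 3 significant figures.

Since r ≪ d, expand the inverse-square field across one radius to get the leading 2GMr/d³ term.
Δg = 2GMr/d³
   = 2 × (6.674 × 10⁻¹¹) × (1.99 × 10³¹) × (1890) / (9.05 × 10⁵)³
   = 6.77 × 10⁶ m/s²

6.77 × 10⁶ m/s²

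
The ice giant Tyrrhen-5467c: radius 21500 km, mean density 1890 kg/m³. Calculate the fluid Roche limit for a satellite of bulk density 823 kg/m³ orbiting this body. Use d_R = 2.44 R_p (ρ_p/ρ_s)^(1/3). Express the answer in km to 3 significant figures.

d_R = 2.44 × 21500 km × (1890/823)^(1/3)
    = 69200 km

69200 km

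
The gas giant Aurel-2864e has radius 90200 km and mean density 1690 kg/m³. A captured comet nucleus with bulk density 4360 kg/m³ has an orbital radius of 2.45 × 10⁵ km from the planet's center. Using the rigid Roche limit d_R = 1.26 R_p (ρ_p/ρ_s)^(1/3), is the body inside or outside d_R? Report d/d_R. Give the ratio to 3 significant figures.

outside; d/d_R ≈ 2.96

d_R = 1.26 × (90200 km) × (1690/4360)^(1/3) = 82870 km
d/d_R = (2.45 × 10⁵) / (82870) = 2.96
Since d/d_R > 1, the body is outside the Roche limit.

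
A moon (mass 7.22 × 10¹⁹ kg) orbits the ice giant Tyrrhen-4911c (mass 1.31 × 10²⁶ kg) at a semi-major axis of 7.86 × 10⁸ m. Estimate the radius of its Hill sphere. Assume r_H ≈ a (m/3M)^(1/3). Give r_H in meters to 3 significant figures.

r_H ≈ a (m/3M)^(1/3)
    = (7.86 × 10⁸) × (7.22 × 10¹⁹ / (3 × 1.31 × 10²⁶))^(1/3)
    = 4.47 × 10⁶ m

4.47 × 10⁶ m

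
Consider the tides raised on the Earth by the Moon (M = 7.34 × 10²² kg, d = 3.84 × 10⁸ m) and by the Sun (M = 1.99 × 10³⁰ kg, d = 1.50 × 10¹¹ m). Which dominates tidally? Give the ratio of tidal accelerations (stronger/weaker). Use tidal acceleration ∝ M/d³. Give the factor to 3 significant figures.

Tidal stretch scales as M/d³; compute that for each body.
The Moon: (7.34 × 10²²) / (3.84 × 10⁸)³ = 1.296 × 10⁻³
The Sun: (1.99 × 10³⁰) / (1.50 × 10¹¹)³ = 5.896 × 10⁻⁴
Ratio (larger/smaller) = 2.20

The Moon, by a factor of ≈ 2.20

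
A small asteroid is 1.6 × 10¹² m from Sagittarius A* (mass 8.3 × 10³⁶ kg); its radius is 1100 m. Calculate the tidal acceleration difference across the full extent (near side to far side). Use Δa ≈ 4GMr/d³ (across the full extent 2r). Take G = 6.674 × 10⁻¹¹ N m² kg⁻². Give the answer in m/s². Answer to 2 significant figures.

6.0 × 10⁻⁷ m/s²

The field gradient is 2GM/d³; across the full diameter 2r the difference is 4GMr/d³.
Δg = 4GMr/d³
   = 4 × (6.674 × 10⁻¹¹) × (8.3 × 10³⁶) × (1100) / (1.6 × 10¹²)³
   = 6.0 × 10⁻⁷ m/s²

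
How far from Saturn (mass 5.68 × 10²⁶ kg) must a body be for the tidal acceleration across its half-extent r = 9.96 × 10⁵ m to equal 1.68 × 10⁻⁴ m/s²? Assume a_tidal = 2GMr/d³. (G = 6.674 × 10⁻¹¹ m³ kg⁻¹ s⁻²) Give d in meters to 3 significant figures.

2GMr/d³ = a_tidal  ⇒  d = (2GMr / a_tidal)^(1/3)
d = (2 × 6.674×10⁻¹¹ × (5.68 × 10²⁶) × (9.96 × 10⁵) / (1.68 × 10⁻⁴))^(1/3)
  = 7.66 × 10⁸ m

7.66 × 10⁸ m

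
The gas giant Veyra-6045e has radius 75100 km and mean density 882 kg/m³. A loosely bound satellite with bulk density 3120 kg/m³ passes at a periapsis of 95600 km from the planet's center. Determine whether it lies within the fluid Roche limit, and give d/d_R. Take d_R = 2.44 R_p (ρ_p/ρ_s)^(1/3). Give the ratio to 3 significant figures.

inside; d/d_R ≈ 0.795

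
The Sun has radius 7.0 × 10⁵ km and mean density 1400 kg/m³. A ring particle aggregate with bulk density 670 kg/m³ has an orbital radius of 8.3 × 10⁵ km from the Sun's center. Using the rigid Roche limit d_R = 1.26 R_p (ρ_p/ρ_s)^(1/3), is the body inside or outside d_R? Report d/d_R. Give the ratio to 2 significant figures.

inside; d/d_R ≈ 0.74

d_R = 1.26 × (7.0 × 10⁵ km) × (1400/670)^(1/3) = 1.128 × 10⁶ km
d/d_R = (8.3 × 10⁵) / (1.128 × 10⁶) = 0.74
Since d/d_R < 1, the body is inside the Roche limit.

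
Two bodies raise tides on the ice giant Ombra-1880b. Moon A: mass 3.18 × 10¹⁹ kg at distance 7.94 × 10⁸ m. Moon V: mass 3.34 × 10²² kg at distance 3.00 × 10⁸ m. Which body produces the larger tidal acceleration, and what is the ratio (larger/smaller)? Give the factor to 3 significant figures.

Tidal stretch scales as M/d³; compute that for each body.
Moon A: (3.18 × 10¹⁹) / (7.94 × 10⁸)³ = 6.353 × 10⁻⁸
Moon V: (3.34 × 10²²) / (3.00 × 10⁸)³ = 1.237 × 10⁻³
Ratio (larger/smaller) = 19500

Moon V, by a factor of ≈ 19500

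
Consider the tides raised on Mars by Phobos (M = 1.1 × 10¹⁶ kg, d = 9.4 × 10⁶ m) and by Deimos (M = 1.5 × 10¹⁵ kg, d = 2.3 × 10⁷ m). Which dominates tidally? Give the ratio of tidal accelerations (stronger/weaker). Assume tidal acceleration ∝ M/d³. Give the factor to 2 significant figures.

The tide-raising term goes as M/d³ (the gradient of a 1/d² field).
Phobos: (1.1 × 10¹⁶) / (9.4 × 10⁶)³ = 1.324 × 10⁻⁵
Deimos: (1.5 × 10¹⁵) / (2.3 × 10⁷)³ = 1.233 × 10⁻⁷
Ratio (larger/smaller) = 110

Phobos, by a factor of ≈ 110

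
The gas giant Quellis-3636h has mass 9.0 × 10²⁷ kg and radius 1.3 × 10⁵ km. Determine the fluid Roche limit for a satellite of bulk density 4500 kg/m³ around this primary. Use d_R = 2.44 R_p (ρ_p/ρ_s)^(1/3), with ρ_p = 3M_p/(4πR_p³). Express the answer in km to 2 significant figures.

ρ_p = 3M_p/(4πR_p³) = 3 × (9.0 × 10²⁷) / (4π × (1.3 × 10⁸ m)³) = 980 kg/m³
d_R = 2.44 × 1.3 × 10⁵ km × (980/4500)^(1/3)
    = 1.9 × 10⁵ km

1.9 × 10⁵ km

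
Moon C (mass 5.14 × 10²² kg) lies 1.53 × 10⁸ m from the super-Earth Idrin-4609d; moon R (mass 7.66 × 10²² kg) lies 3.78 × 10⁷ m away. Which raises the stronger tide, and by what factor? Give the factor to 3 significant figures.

Moon R, by a factor of ≈ 98.8

The tide-raising term goes as M/d³ (the gradient of a 1/d² field).
Moon C: (5.14 × 10²²) / (1.53 × 10⁸)³ = 1.435 × 10⁻²
Moon R: (7.66 × 10²²) / (3.78 × 10⁷)³ = 1.418
Ratio (larger/smaller) = 98.8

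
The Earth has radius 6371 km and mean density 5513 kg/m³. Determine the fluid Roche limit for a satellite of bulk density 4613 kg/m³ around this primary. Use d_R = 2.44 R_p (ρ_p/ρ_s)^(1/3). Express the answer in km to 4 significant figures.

16500 km

d_R = 2.44 × 6371 km × (5513/4613)^(1/3)
    = 16500 km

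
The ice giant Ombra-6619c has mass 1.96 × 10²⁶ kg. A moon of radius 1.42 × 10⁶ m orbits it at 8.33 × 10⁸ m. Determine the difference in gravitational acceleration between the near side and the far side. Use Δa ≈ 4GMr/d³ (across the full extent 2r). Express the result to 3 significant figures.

1.29 × 10⁻⁴ m/s²

Δa = 4GMr/d³
   = 4 × (6.674 × 10⁻¹¹) × (1.96 × 10²⁶) × (1.42 × 10⁶) / (8.33 × 10⁸)³
   = 1.29 × 10⁻⁴ m/s²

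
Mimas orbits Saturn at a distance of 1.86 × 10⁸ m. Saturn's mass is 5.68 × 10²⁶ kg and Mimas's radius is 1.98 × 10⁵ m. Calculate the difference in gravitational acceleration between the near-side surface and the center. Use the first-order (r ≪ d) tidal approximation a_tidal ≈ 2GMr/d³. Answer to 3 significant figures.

The tidal stretch is the gradient of GM/d² times the body's extent r, hence the 1/d³ dependence.
Δg = 2GMr/d³
   = 2 × (6.674 × 10⁻¹¹) × (5.68 × 10²⁶) × (1.98 × 10⁵) / (1.86 × 10⁸)³
   = 2.33 × 10⁻³ m/s²

2.33 × 10⁻³ m/s²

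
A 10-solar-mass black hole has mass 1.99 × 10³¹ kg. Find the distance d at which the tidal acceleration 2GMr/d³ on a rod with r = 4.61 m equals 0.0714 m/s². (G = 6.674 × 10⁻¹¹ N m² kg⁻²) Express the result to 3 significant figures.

5.56 × 10⁷ m

2GMr/d³ = a_tidal  ⇒  d = (2GMr / a_tidal)^(1/3)
d = (2 × 6.674×10⁻¹¹ × (1.99 × 10³¹) × (4.61) / (0.0714))^(1/3)
  = 5.56 × 10⁷ m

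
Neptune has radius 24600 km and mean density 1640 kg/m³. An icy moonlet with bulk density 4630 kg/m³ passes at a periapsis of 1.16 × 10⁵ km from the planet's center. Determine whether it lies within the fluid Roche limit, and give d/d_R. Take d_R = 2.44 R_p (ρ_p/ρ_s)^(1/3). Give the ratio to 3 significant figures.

outside; d/d_R ≈ 2.73

d_R = 2.44 × (24600 km) × (1640/4630)^(1/3) = 42470 km
d/d_R = (1.16 × 10⁵) / (42470) = 2.73
Since d/d_R > 1, the body is outside the Roche limit.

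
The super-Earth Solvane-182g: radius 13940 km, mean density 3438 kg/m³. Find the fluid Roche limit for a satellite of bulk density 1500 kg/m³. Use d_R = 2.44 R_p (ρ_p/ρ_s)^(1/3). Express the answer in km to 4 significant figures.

d_R = 2.44 × 13940 km × (3438/1500)^(1/3)
    = 44850 km

44850 km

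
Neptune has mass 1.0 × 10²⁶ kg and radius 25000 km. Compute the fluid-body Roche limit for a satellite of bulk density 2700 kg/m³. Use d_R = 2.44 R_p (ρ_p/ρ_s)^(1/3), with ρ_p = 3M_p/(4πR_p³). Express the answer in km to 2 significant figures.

ρ_p = 3M_p/(4πR_p³) = 3 × (1.0 × 10²⁶) / (4π × (2.5 × 10⁷ m)³) = 1500 kg/m³
d_R = 2.44 × 25000 km × (1500/2700)^(1/3)
    = 50000 km

50000 km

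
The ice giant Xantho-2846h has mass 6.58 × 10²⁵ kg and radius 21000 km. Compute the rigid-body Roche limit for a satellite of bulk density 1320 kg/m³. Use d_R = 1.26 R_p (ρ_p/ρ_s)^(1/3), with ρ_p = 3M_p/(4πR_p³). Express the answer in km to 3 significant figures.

28800 km

ρ_p = 3M_p/(4πR_p³) = 3 × (6.58 × 10²⁵) / (4π × (2.10 × 10⁷ m)³) = 1700 kg/m³
d_R = 1.26 × 21000 km × (1700/1320)^(1/3)
    = 28800 km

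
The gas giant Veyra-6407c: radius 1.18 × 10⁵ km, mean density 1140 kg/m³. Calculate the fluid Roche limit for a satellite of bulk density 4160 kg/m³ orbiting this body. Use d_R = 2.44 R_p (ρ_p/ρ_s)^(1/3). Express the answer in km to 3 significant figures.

1.87 × 10⁵ km

d_R = 2.44 × 1.18 × 10⁵ km × (1140/4160)^(1/3)
    = 1.87 × 10⁵ km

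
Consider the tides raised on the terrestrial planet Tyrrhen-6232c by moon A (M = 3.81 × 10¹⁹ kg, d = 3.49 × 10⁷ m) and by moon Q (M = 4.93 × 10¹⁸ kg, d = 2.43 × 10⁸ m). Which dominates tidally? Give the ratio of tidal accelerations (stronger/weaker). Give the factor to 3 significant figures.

Tidal acceleration ∝ M/d³, so compare M/d³ for each.
Moon A: (3.81 × 10¹⁹) / (3.49 × 10⁷)³ = 8.963 × 10⁻⁴
Moon Q: (4.93 × 10¹⁸) / (2.43 × 10⁸)³ = 3.436 × 10⁻⁷
Ratio (larger/smaller) = 2610

Moon A, by a factor of ≈ 2610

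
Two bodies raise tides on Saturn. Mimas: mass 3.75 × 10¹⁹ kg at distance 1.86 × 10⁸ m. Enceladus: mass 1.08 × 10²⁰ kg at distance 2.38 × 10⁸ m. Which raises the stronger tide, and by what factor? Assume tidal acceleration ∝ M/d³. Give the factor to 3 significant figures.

The tide-raising term goes as M/d³ (the gradient of a 1/d² field).
Mimas: (3.75 × 10¹⁹) / (1.86 × 10⁸)³ = 5.828 × 10⁻⁶
Enceladus: (1.08 × 10²⁰) / (2.38 × 10⁸)³ = 8.011 × 10⁻⁶
Ratio (larger/smaller) = 1.37

Enceladus, by a factor of ≈ 1.37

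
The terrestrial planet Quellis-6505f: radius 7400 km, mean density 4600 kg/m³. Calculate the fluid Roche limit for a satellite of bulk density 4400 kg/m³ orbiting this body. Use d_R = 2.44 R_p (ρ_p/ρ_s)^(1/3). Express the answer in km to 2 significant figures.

d_R = 2.44 × 7400 km × (4600/4400)^(1/3)
    = 18000 km

18000 km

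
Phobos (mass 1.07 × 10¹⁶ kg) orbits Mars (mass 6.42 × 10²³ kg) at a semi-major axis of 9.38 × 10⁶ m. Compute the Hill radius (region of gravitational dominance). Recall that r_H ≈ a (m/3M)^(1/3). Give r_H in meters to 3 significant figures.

r_H ≈ a (m/3M)^(1/3)
    = (9.38 × 10⁶) × (1.07 × 10¹⁶ / (3 × 6.42 × 10²³))^(1/3)
    = 1.66 × 10⁴ m

1.66 × 10⁴ m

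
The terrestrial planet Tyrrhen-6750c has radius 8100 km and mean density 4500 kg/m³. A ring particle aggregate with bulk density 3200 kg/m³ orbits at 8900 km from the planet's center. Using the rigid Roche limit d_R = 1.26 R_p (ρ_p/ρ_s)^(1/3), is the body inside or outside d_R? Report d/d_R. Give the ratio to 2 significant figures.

d_R = 1.26 × (8100 km) × (4500/3200)^(1/3) = 11430 km
d/d_R = (8900) / (11430) = 0.78
Since d/d_R < 1, the body is inside the Roche limit.

inside; d/d_R ≈ 0.78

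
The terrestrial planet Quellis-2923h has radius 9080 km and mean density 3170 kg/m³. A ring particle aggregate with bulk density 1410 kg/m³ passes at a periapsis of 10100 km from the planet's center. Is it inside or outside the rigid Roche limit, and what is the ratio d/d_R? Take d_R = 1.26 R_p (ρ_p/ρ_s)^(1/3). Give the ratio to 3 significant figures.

inside; d/d_R ≈ 0.674

d_R = 1.26 × (9080 km) × (3170/1410)^(1/3) = 14990 km
d/d_R = (10100) / (14990) = 0.674
Since d/d_R < 1, the body is inside the Roche limit.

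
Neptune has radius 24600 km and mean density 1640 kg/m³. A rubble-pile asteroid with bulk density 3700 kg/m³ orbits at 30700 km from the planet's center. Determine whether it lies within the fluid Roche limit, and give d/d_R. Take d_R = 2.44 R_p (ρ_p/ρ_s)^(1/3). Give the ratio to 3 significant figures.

inside; d/d_R ≈ 0.671

d_R = 2.44 × (24600 km) × (1640/3700)^(1/3) = 45770 km
d/d_R = (30700) / (45770) = 0.671
Since d/d_R < 1, the body is inside the Roche limit.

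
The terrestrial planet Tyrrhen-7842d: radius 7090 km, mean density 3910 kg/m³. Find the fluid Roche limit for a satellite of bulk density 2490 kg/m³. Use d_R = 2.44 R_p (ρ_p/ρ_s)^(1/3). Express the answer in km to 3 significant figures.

20100 km

d_R = 2.44 × 7090 km × (3910/2490)^(1/3)
    = 20100 km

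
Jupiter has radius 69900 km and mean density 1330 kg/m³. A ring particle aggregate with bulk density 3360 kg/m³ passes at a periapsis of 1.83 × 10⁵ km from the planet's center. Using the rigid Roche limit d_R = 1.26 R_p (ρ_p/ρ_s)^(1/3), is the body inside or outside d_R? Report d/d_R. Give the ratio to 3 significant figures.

outside; d/d_R ≈ 2.83

d_R = 1.26 × (69900 km) × (1330/3360)^(1/3) = 64670 km
d/d_R = (1.83 × 10⁵) / (64670) = 2.83
Since d/d_R > 1, the body is outside the Roche limit.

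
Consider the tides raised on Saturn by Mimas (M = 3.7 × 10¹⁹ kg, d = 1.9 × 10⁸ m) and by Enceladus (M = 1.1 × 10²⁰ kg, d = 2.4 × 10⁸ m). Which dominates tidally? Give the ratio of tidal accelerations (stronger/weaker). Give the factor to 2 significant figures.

Enceladus, by a factor of ≈ 1.5

The tide-raising term goes as M/d³ (the gradient of a 1/d² field).
Mimas: (3.7 × 10¹⁹) / (1.9 × 10⁸)³ = 5.394 × 10⁻⁶
Enceladus: (1.1 × 10²⁰) / (2.4 × 10⁸)³ = 7.957 × 10⁻⁶
Ratio (larger/smaller) = 1.5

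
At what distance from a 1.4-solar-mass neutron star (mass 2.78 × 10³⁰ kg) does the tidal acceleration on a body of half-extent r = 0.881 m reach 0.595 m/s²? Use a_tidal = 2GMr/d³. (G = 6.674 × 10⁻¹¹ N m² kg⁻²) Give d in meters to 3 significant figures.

8.19 × 10⁶ m

2GMr/d³ = a_tidal  ⇒  d = (2GMr / a_tidal)^(1/3)
d = (2 × 6.674×10⁻¹¹ × (2.78 × 10³⁰) × (0.881) / (0.595))^(1/3)
  = 8.19 × 10⁶ m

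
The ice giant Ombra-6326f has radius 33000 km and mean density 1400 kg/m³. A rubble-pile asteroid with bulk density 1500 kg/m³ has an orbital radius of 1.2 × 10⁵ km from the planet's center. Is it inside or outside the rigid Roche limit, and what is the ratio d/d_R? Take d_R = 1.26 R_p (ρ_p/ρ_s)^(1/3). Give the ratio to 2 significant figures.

outside; d/d_R ≈ 3.0

d_R = 1.26 × (33000 km) × (1400/1500)^(1/3) = 40630 km
d/d_R = (1.2 × 10⁵) / (40630) = 3.0
Since d/d_R > 1, the body is outside the Roche limit.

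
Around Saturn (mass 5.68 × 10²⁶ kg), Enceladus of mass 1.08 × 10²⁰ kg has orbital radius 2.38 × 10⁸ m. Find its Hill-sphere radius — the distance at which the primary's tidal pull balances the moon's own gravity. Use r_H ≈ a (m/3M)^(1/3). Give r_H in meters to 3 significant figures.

9.49 × 10⁵ m

r_H ≈ a (m/3M)^(1/3)
    = (2.38 × 10⁸) × (1.08 × 10²⁰ / (3 × 5.68 × 10²⁶))^(1/3)
    = 9.49 × 10⁵ m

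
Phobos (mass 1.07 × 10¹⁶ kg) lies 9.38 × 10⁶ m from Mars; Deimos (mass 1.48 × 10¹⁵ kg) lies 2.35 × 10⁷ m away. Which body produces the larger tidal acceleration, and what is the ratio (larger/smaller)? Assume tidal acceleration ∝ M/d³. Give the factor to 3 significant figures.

Phobos, by a factor of ≈ 114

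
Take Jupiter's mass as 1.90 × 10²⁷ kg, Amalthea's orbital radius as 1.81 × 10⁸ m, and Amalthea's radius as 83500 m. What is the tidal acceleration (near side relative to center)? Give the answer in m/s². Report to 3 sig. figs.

a_tidal = 2GMr/d³
        = 2 × (6.674 × 10⁻¹¹) × (1.90 × 10²⁷) × (83500) / (1.81 × 10⁸)³
        = 3.57 × 10⁻³ m/s²

3.57 × 10⁻³ m/s²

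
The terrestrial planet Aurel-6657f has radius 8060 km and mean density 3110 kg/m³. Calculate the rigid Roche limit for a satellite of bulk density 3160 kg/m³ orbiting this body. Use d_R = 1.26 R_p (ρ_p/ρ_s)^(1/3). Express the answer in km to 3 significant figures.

d_R = 1.26 × 8060 km × (3110/3160)^(1/3)
    = 10100 km

10100 km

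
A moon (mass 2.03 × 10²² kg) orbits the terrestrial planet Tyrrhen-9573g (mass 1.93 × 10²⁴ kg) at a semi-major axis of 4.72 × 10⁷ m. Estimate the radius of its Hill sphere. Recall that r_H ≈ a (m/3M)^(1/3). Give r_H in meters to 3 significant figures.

r_H ≈ a (m/3M)^(1/3)
    = (4.72 × 10⁷) × (2.03 × 10²² / (3 × 1.93 × 10²⁴))^(1/3)
    = 7.17 × 10⁶ m

7.17 × 10⁶ m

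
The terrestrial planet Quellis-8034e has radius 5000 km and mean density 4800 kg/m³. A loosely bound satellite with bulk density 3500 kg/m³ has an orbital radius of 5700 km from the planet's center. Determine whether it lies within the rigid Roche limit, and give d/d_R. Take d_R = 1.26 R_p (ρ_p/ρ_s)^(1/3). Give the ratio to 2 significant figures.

inside; d/d_R ≈ 0.81

d_R = 1.26 × (5000 km) × (4800/3500)^(1/3) = 6999 km
d/d_R = (5700) / (6999) = 0.81
Since d/d_R < 1, the body is inside the Roche limit.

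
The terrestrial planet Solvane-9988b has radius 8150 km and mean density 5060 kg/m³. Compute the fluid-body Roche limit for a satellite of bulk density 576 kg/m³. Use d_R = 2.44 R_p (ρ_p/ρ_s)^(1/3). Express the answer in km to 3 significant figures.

41000 km

d_R = 2.44 × 8150 km × (5060/576)^(1/3)
    = 41000 km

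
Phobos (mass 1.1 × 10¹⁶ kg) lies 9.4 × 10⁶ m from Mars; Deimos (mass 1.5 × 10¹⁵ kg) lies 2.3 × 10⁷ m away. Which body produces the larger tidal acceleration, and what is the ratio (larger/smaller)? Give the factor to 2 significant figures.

Phobos, by a factor of ≈ 110

Tidal stretch scales as M/d³; compute that for each body.
Phobos: (1.1 × 10¹⁶) / (9.4 × 10⁶)³ = 1.324 × 10⁻⁵
Deimos: (1.5 × 10¹⁵) / (2.3 × 10⁷)³ = 1.233 × 10⁻⁷
Ratio (larger/smaller) = 110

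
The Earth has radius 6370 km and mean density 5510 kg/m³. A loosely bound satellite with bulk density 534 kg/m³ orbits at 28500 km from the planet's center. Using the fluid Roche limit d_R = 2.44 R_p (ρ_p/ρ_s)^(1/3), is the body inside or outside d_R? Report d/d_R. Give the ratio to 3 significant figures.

inside; d/d_R ≈ 0.842

d_R = 2.44 × (6370 km) × (5510/534)^(1/3) = 33840 km
d/d_R = (28500) / (33840) = 0.842
Since d/d_R < 1, the body is inside the Roche limit.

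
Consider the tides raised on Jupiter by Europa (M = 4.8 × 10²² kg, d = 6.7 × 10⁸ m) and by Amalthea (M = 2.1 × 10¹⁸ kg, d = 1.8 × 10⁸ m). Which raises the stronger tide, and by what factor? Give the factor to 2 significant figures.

Compare M/d³ for the two perturbers:
Europa: (4.8 × 10²²) / (6.7 × 10⁸)³ = 1.596 × 10⁻⁴
Amalthea: (2.1 × 10¹⁸) / (1.8 × 10⁸)³ = 3.601 × 10⁻⁷
Ratio (larger/smaller) = 440

Europa, by a factor of ≈ 440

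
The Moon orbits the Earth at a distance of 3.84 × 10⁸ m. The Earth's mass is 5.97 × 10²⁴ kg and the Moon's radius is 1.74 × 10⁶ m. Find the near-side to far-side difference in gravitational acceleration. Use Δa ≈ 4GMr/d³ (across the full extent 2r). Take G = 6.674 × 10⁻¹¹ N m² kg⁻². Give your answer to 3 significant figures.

4.90 × 10⁻⁵ m/s²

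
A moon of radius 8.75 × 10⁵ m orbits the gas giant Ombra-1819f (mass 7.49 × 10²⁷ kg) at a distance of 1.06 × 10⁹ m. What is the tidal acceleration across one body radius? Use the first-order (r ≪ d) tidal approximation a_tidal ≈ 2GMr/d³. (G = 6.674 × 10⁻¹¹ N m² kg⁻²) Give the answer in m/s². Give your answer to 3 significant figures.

7.34 × 10⁻⁴ m/s²

a_tidal = 2GMr/d³
        = 2 × (6.674 × 10⁻¹¹) × (7.49 × 10²⁷) × (8.75 × 10⁵) / (1.06 × 10⁹)³
        = 7.34 × 10⁻⁴ m/s²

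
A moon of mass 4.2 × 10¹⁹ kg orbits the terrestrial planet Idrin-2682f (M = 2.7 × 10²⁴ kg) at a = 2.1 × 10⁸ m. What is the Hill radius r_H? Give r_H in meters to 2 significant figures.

r_H ≈ a (m/3M)^(1/3)
    = (2.1 × 10⁸) × (4.2 × 10¹⁹ / (3 × 2.7 × 10²⁴))^(1/3)
    = 3.6 × 10⁶ m

3.6 × 10⁶ m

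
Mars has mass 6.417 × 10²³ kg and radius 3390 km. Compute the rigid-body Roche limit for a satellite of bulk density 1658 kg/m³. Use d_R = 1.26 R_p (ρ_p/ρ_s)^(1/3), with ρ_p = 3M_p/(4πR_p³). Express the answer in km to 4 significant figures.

ρ_p = 3M_p/(4πR_p³) = 3 × (6.417 × 10²³) / (4π × (3.390 × 10⁶ m)³) = 3932 kg/m³
d_R = 1.26 × 3390 km × (3932/1658)^(1/3)
    = 5696 km

5696 km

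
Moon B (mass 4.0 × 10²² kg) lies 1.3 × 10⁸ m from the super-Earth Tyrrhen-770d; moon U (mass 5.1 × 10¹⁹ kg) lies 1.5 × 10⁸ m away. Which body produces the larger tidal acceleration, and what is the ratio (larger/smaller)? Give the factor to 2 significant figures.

Moon B, by a factor of ≈ 1200

The tide-raising term goes as M/d³ (the gradient of a 1/d² field).
Moon B: (4.0 × 10²²) / (1.3 × 10⁸)³ = 1.821 × 10⁻²
Moon U: (5.1 × 10¹⁹) / (1.5 × 10⁸)³ = 1.511 × 10⁻⁵
Ratio (larger/smaller) = 1200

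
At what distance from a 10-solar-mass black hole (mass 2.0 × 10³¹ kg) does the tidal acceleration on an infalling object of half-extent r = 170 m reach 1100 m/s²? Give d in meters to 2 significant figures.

7.4 × 10⁶ m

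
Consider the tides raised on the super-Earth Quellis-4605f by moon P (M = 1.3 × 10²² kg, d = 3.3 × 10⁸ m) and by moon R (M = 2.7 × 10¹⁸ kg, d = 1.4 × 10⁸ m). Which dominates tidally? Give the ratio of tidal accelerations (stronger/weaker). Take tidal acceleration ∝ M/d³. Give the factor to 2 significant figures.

The tide-raising term goes as M/d³ (the gradient of a 1/d² field).
Moon P: (1.3 × 10²²) / (3.3 × 10⁸)³ = 3.617 × 10⁻⁴
Moon R: (2.7 × 10¹⁸) / (1.4 × 10⁸)³ = 9.840 × 10⁻⁷
Ratio (larger/smaller) = 370

Moon P, by a factor of ≈ 370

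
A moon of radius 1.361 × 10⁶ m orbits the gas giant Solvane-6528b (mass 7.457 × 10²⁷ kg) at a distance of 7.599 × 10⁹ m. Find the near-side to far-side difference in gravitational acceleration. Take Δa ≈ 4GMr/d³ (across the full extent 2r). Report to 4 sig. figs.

Δa = 4GMr/d³
   = 4 × (6.674 × 10⁻¹¹) × (7.457 × 10²⁷) × (1.361 × 10⁶) / (7.599 × 10⁹)³
   = 6.174 × 10⁻⁶ m/s²

6.174 × 10⁻⁶ m/s²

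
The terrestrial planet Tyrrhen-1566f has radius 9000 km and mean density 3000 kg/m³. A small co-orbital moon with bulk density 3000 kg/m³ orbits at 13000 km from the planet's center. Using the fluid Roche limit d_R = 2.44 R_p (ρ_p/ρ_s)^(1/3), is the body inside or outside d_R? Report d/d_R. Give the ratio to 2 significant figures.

d_R = 2.44 × (9000 km) × (3000/3000)^(1/3) = 21960 km
d/d_R = (13000) / (21960) = 0.59
Since d/d_R < 1, the body is inside the Roche limit.

inside; d/d_R ≈ 0.59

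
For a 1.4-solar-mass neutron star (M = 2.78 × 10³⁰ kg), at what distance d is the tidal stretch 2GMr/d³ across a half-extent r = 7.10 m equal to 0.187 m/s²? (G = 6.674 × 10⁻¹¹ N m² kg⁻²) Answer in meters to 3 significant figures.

2.42 × 10⁷ m

2GMr/d³ = a_tidal  ⇒  d = (2GMr / a_tidal)^(1/3)
d = (2 × 6.674×10⁻¹¹ × (2.78 × 10³⁰) × (7.10) / (0.187))^(1/3)
  = 2.42 × 10⁷ m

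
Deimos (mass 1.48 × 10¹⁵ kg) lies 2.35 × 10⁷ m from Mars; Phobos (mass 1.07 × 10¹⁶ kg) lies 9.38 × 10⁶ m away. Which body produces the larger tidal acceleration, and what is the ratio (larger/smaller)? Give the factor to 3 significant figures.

Tidal acceleration ∝ M/d³, so compare M/d³ for each.
Deimos: (1.48 × 10¹⁵) / (2.35 × 10⁷)³ = 1.140 × 10⁻⁷
Phobos: (1.07 × 10¹⁶) / (9.38 × 10⁶)³ = 1.297 × 10⁻⁵
Ratio (larger/smaller) = 114

Phobos, by a factor of ≈ 114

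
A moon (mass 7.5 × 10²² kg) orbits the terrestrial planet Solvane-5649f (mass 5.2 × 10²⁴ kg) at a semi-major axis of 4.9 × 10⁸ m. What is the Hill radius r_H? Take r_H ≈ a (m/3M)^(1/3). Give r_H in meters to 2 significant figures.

8.3 × 10⁷ m

r_H ≈ a (m/3M)^(1/3)
    = (4.9 × 10⁸) × (7.5 × 10²² / (3 × 5.2 × 10²⁴))^(1/3)
    = 8.3 × 10⁷ m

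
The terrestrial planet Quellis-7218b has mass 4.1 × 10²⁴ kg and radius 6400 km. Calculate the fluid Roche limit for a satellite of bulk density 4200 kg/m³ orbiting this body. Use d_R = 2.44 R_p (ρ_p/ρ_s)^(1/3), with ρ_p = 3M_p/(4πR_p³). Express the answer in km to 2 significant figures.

ρ_p = 3M_p/(4πR_p³) = 3 × (4.1 × 10²⁴) / (4π × (6.4 × 10⁶ m)³) = 3700 kg/m³
d_R = 2.44 × 6400 km × (3700/4200)^(1/3)
    = 15000 km

15000 km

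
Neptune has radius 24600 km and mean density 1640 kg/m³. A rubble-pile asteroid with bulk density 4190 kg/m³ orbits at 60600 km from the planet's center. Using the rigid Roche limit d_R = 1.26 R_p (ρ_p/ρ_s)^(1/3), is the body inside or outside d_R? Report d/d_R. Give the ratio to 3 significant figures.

d_R = 1.26 × (24600 km) × (1640/4190)^(1/3) = 22670 km
d/d_R = (60600) / (22670) = 2.67
Since d/d_R > 1, the body is outside the Roche limit.

outside; d/d_R ≈ 2.67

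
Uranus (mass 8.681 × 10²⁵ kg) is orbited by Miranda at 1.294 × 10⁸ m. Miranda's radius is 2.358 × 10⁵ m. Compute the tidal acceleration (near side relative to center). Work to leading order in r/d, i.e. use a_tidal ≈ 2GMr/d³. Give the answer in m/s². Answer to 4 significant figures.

Differencing GM/(d−r)² and GM/d² to first order in r/d gives 2GMr/d³.
Δg = 2GMr/d³
   = 2 × (6.674 × 10⁻¹¹) × (8.681 × 10²⁵) × (2.358 × 10⁵) / (1.294 × 10⁸)³
   = 1.261 × 10⁻³ m/s²

1.261 × 10⁻³ m/s²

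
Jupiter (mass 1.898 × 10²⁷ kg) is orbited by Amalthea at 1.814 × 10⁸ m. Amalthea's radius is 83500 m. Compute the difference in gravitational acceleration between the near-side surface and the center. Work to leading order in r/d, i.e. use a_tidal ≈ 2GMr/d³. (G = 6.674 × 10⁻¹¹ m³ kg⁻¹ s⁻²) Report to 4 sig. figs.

Δa = 2GMr/d³
   = 2 × (6.674 × 10⁻¹¹) × (1.898 × 10²⁷) × (83500) / (1.814 × 10⁸)³
   = 3.544 × 10⁻³ m/s²

3.544 × 10⁻³ m/s²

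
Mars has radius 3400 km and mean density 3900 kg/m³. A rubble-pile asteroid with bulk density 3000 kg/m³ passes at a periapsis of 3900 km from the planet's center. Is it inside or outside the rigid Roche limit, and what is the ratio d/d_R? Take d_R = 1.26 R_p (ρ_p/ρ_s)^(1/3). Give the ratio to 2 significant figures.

d_R = 1.26 × (3400 km) × (3900/3000)^(1/3) = 4676 km
d/d_R = (3900) / (4676) = 0.83
Since d/d_R < 1, the body is inside the Roche limit.

inside; d/d_R ≈ 0.83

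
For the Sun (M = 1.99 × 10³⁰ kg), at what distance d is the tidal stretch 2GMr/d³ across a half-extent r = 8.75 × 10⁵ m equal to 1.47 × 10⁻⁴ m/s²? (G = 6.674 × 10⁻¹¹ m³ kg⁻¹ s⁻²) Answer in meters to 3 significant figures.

1.16 × 10¹⁰ m

2GMr/d³ = a_tidal  ⇒  d = (2GMr / a_tidal)^(1/3)
d = (2 × 6.674×10⁻¹¹ × (1.99 × 10³⁰) × (8.75 × 10⁵) / (1.47 × 10⁻⁴))^(1/3)
  = 1.16 × 10¹⁰ m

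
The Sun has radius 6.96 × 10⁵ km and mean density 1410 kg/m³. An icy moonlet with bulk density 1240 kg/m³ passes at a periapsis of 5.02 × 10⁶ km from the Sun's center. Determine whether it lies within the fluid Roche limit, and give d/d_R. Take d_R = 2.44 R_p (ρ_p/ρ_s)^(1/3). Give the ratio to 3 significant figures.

d_R = 2.44 × (6.96 × 10⁵ km) × (1410/1240)^(1/3) = 1.773 × 10⁶ km
d/d_R = (5.02 × 10⁶) / (1.773 × 10⁶) = 2.83
Since d/d_R > 1, the body is outside the Roche limit.

outside; d/d_R ≈ 2.83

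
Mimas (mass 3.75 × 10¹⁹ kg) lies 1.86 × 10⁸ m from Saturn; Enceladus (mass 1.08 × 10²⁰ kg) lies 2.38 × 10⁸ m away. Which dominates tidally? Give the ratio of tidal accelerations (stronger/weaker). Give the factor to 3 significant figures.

Enceladus, by a factor of ≈ 1.37

Tidal acceleration ∝ M/d³, so compare M/d³ for each.
Mimas: (3.75 × 10¹⁹) / (1.86 × 10⁸)³ = 5.828 × 10⁻⁶
Enceladus: (1.08 × 10²⁰) / (2.38 × 10⁸)³ = 8.011 × 10⁻⁶
Ratio (larger/smaller) = 1.37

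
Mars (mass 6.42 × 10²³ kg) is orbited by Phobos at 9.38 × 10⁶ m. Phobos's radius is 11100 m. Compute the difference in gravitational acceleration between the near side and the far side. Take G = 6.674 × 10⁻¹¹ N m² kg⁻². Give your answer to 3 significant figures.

Δa = 4GMr/d³
   = 4 × (6.674 × 10⁻¹¹) × (6.42 × 10²³) × (11100) / (9.38 × 10⁶)³
   = 2.31 × 10⁻³ m/s²

2.31 × 10⁻³ m/s²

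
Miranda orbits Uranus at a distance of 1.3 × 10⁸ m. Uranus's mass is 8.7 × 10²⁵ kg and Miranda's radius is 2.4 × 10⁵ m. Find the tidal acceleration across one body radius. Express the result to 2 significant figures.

1.3 × 10⁻³ m/s²

Δg = 2GMr/d³
   = 2 × (6.674 × 10⁻¹¹) × (8.7 × 10²⁵) × (2.4 × 10⁵) / (1.3 × 10⁸)³
   = 1.3 × 10⁻³ m/s²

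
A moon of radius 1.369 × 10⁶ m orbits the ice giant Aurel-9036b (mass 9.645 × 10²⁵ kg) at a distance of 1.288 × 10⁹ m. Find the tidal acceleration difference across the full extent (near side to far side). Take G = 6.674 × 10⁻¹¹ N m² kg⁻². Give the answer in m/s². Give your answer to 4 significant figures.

Δa = 4GMr/d³
   = 4 × (6.674 × 10⁻¹¹) × (9.645 × 10²⁵) × (1.369 × 10⁶) / (1.288 × 10⁹)³
   = 1.650 × 10⁻⁵ m/s²

1.650 × 10⁻⁵ m/s²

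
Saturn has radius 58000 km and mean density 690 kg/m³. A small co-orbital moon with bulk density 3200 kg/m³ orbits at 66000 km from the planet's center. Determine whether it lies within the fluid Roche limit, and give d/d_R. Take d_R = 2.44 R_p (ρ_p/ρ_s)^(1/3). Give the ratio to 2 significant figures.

inside; d/d_R ≈ 0.78

d_R = 2.44 × (58000 km) × (690/3200)^(1/3) = 84860 km
d/d_R = (66000) / (84860) = 0.78
Since d/d_R < 1, the body is inside the Roche limit.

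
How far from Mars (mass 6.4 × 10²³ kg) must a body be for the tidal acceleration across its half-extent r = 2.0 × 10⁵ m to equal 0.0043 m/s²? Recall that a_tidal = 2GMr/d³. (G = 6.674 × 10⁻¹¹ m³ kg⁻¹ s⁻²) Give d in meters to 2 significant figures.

1.6 × 10⁷ m

2GMr/d³ = a_tidal  ⇒  d = (2GMr / a_tidal)^(1/3)
d = (2 × 6.674×10⁻¹¹ × (6.4 × 10²³) × (2.0 × 10⁵) / (0.0043))^(1/3)
  = 1.6 × 10⁷ m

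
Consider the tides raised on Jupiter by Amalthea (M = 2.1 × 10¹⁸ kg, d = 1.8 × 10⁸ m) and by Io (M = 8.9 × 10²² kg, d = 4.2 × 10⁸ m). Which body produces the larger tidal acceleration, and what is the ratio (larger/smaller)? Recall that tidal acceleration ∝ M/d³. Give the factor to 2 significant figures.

Io, by a factor of ≈ 3300

Compare M/d³ for the two perturbers:
Amalthea: (2.1 × 10¹⁸) / (1.8 × 10⁸)³ = 3.601 × 10⁻⁷
Io: (8.9 × 10²²) / (4.2 × 10⁸)³ = 1.201 × 10⁻³
Ratio (larger/smaller) = 3300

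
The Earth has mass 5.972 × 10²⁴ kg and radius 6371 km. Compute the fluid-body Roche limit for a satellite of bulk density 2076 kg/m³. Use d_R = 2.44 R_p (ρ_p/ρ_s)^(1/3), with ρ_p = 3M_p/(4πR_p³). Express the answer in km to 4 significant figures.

21530 km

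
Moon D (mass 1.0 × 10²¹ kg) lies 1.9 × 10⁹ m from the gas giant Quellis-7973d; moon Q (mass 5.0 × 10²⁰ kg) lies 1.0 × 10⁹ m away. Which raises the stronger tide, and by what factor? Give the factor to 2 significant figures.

The tide-raising term goes as M/d³ (the gradient of a 1/d² field).
Moon D: (1.0 × 10²¹) / (1.9 × 10⁹)³ = 1.458 × 10⁻⁷
Moon Q: (5.0 × 10²⁰) / (1.0 × 10⁹)³ = 5.000 × 10⁻⁷
Ratio (larger/smaller) = 3.4

Moon Q, by a factor of ≈ 3.4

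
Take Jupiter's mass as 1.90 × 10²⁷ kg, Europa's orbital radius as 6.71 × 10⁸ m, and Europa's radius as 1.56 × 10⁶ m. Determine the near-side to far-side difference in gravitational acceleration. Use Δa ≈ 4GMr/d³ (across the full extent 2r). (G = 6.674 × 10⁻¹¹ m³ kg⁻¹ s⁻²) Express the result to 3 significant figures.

2.62 × 10⁻³ m/s²

The field gradient is 2GM/d³; across the full diameter 2r the difference is 4GMr/d³.
a_tidal = 4GMr/d³
        = 4 × (6.674 × 10⁻¹¹) × (1.90 × 10²⁷) × (1.56 × 10⁶) / (6.71 × 10⁸)³
        = 2.62 × 10⁻³ m/s²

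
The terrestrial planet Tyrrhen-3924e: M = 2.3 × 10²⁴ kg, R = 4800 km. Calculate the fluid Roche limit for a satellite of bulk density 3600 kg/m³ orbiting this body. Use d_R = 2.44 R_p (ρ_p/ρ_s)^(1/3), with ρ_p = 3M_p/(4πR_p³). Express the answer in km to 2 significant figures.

ρ_p = 3M_p/(4πR_p³) = 3 × (2.3 × 10²⁴) / (4π × (4.8 × 10⁶ m)³) = 5000 kg/m³
d_R = 2.44 × 4800 km × (5000/3600)^(1/3)
    = 13000 km

13000 km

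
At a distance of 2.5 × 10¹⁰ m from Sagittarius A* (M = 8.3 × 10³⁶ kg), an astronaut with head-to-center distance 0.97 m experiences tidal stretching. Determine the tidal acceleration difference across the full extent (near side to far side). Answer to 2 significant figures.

Δg = 4GMr/d³
   = 4 × (6.674 × 10⁻¹¹) × (8.3 × 10³⁶) × (0.97) / (2.5 × 10¹⁰)³
   = 1.4 × 10⁻⁴ m/s²

1.4 × 10⁻⁴ m/s²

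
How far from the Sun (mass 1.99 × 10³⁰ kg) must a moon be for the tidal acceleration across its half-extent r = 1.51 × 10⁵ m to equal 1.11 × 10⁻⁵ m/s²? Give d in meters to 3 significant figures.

1.53 × 10¹⁰ m

2GMr/d³ = a_tidal  ⇒  d = (2GMr / a_tidal)^(1/3)
d = (2 × 6.674×10⁻¹¹ × (1.99 × 10³⁰) × (1.51 × 10⁵) / (1.11 × 10⁻⁵))^(1/3)
  = 1.53 × 10¹⁰ m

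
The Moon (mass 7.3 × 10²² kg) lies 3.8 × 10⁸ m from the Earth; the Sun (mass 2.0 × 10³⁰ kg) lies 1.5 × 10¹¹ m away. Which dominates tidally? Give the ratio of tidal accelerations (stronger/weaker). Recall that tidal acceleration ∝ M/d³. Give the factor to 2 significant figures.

Tidal acceleration ∝ M/d³, so compare M/d³ for each.
The Moon: (7.3 × 10²²) / (3.8 × 10⁸)³ = 1.330 × 10⁻³
The Sun: (2.0 × 10³⁰) / (1.5 × 10¹¹)³ = 5.926 × 10⁻⁴
Ratio (larger/smaller) = 2.2

The Moon, by a factor of ≈ 2.2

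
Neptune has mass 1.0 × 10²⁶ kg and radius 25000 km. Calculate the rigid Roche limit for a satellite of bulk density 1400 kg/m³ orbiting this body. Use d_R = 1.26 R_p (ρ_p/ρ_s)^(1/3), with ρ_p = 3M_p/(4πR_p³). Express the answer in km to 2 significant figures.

32000 km

ρ_p = 3M_p/(4πR_p³) = 3 × (1.0 × 10²⁶) / (4π × (2.5 × 10⁷ m)³) = 1500 kg/m³
d_R = 1.26 × 25000 km × (1500/1400)^(1/3)
    = 32000 km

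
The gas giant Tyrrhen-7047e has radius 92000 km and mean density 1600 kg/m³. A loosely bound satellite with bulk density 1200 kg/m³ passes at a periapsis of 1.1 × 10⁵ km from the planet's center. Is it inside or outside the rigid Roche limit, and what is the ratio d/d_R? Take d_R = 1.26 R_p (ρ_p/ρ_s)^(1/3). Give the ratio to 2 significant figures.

inside; d/d_R ≈ 0.86

d_R = 1.26 × (92000 km) × (1600/1200)^(1/3) = 1.276 × 10⁵ km
d/d_R = (1.1 × 10⁵) / (1.276 × 10⁵) = 0.86
Since d/d_R < 1, the body is inside the Roche limit.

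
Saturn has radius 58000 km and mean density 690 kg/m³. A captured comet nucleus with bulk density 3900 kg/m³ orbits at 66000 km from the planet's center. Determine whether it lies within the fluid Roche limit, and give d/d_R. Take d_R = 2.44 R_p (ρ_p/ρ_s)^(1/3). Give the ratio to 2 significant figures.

inside; d/d_R ≈ 0.83

d_R = 2.44 × (58000 km) × (690/3900)^(1/3) = 79450 km
d/d_R = (66000) / (79450) = 0.83
Since d/d_R < 1, the body is inside the Roche limit.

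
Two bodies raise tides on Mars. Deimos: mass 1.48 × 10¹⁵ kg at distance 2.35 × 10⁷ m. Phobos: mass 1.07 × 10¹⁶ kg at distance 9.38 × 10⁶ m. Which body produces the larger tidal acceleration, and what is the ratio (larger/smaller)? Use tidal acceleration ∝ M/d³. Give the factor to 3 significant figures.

Tidal acceleration ∝ M/d³, so compare M/d³ for each.
Deimos: (1.48 × 10¹⁵) / (2.35 × 10⁷)³ = 1.140 × 10⁻⁷
Phobos: (1.07 × 10¹⁶) / (9.38 × 10⁶)³ = 1.297 × 10⁻⁵
Ratio (larger/smaller) = 114

Phobos, by a factor of ≈ 114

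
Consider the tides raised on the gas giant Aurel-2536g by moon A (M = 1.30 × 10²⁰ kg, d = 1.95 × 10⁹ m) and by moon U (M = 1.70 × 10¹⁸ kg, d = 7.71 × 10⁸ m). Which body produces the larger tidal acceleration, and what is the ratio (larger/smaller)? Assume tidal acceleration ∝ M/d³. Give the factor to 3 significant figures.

Moon A, by a factor of ≈ 4.73

Compare M/d³ for the two perturbers:
Moon A: (1.30 × 10²⁰) / (1.95 × 10⁹)³ = 1.753 × 10⁻⁸
Moon U: (1.70 × 10¹⁸) / (7.71 × 10⁸)³ = 3.709 × 10⁻⁹
Ratio (larger/smaller) = 4.73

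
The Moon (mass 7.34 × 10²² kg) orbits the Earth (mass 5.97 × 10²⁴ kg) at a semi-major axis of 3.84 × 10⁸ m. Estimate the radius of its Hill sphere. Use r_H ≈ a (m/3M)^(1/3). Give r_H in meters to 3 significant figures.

6.15 × 10⁷ m

r_H ≈ a (m/3M)^(1/3)
    = (3.84 × 10⁸) × (7.34 × 10²² / (3 × 5.97 × 10²⁴))^(1/3)
    = 6.15 × 10⁷ m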